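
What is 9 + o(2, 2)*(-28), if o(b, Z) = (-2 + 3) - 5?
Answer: 121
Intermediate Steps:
o(b, Z) = -4 (o(b, Z) = 1 - 5 = -4)
9 + o(2, 2)*(-28) = 9 - 4*(-28) = 9 + 112 = 121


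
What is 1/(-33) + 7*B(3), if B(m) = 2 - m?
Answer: -232/33 ≈ -7.0303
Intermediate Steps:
1/(-33) + 7*B(3) = 1/(-33) + 7*(2 - 1*3) = -1/33 + 7*(2 - 3) = -1/33 + 7*(-1) = -1/33 - 7 = -232/33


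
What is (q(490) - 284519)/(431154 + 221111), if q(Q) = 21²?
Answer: -284078/652265 ≈ -0.43553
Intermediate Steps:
q(Q) = 441
(q(490) - 284519)/(431154 + 221111) = (441 - 284519)/(431154 + 221111) = -284078/652265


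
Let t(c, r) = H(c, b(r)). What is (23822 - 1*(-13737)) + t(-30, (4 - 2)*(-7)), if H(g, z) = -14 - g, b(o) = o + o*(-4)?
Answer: 37575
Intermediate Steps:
b(o) = -3*o (b(o) = o - 4*o = -3*o)
t(c, r) = -14 - c
(23822 - 1*(-13737)) + t(-30, (4 - 2)*(-7)) = (23822 - 1*(-13737)) + (-14 - 1*(-30)) = (23822 + 13737) + (-14 + 30) = 37559 + 16 = 37575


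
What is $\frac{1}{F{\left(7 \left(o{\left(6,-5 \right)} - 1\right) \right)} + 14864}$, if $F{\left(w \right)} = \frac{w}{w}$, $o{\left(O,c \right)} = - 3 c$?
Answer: $\frac{1}{14865} \approx 6.7272 \cdot 10^{-5}$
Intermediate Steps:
$F{\left(w \right)} = 1$
$\frac{1}{F{\left(7 \left(o{\left(6,-5 \right)} - 1\right) \right)} + 14864} = \frac{1}{1 + 14864} = \frac{1}{14865}$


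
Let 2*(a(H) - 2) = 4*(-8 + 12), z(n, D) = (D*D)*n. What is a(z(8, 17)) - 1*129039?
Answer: -129029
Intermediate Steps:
z(n, D) = n*D² (z(n, D) = D²*n = n*D²)
a(H) = 10 (a(H) = 2 + (4*(-8 + 12))/2 = 2 + (4*4)/2 = 2 + (½)*16 = 2 + 8 = 10)
a(z(8, 17)) - 1*129039 = 10 - 1*129039 = 10 - 129039 = -129029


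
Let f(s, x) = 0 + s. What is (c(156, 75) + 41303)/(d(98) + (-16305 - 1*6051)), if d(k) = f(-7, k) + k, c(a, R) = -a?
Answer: -41147/22265 ≈ -1.8481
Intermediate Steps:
f(s, x) = s
d(k) = -7 + k
(c(156, 75) + 41303)/(d(98) + (-16305 - 1*6051)) = (-1*156 + 41303)/((-7 + 98) + (-16305 - 1*6051)) = (-156 + 41303)/(91 + (-16305 - 6051)) = 41147/(91 - 22356) = 41147/(-22265) = 41147*(-1/22265) = -41147/22265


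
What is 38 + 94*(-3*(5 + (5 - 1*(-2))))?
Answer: -3346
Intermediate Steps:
38 + 94*(-3*(5 + (5 - 1*(-2)))) = 38 + 94*(-3*(5 + (5 + 2))) = 38 + 94*(-3*(5 + 7)) = 38 + 94*(-3*12) = 38 + 94*(-36) = 38 - 3384 = -3346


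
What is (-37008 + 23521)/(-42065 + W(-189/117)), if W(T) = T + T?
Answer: 175331/546887 ≈ 0.32060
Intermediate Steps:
W(T) = 2*T
(-37008 + 23521)/(-42065 + W(-189/117)) = (-37008 + 23521)/(-42065 + 2*(-189/117)) = -13487/(-42065 + 2*(-189*1/117)) = -13487/(-42065 + 2*(-21/13)) = -13487/(-42065 - 42/13) = -13487/(-546887/13) = -13487*(-13/546887) = 175331/546887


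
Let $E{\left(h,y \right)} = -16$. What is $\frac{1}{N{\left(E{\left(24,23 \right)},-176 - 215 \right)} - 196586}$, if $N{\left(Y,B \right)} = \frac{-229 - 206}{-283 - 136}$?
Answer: $- \frac{419}{82369099} \approx -5.0869 \cdot 10^{-6}$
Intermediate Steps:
$N{\left(Y,B \right)} = \frac{435}{419}$ ($N{\left(Y,B \right)} = \frac{-229 - 206}{-419} = \left(-435\right) \left(- \frac{1}{419}\right) = \frac{435}{419}$)
$\frac{1}{N{\left(E{\left(24,23 \right)},-176 - 215 \right)} - 196586} = \frac{1}{\frac{435}{419} - 196586} = \frac{1}{- \frac{82369099}{419}} = - \frac{419}{82369099}$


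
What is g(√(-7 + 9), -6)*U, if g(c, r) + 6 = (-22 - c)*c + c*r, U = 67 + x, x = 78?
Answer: -1160 - 4060*√2 ≈ -6901.7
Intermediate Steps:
U = 145 (U = 67 + 78 = 145)
g(c, r) = -6 + c*r + c*(-22 - c) (g(c, r) = -6 + ((-22 - c)*c + c*r) = -6 + (c*(-22 - c) + c*r) = -6 + (c*r + c*(-22 - c)) = -6 + c*r + c*(-22 - c))
g(√(-7 + 9), -6)*U = (-6 - (√(-7 + 9))² - 22*√(-7 + 9) + √(-7 + 9)*(-6))*145 = (-6 - (√2)² - 22*√2 + √2*(-6))*145 = (-6 - 1*2 - 22*√2 - 6*√2)*145 = (-6 - 2 - 22*√2 - 6*√2)*145 = (-8 - 28*√2)*145 = -1160 - 4060*√2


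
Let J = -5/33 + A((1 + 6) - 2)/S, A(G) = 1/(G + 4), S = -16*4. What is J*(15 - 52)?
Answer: 35927/6336 ≈ 5.6703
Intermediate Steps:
S = -64
A(G) = 1/(4 + G)
J = -971/6336 (J = -5/33 + 1/((4 + ((1 + 6) - 2))*(-64)) = -5*1/33 - 1/64/(4 + (7 - 2)) = -5/33 - 1/64/(4 + 5) = -5/33 - 1/64/9 = -5/33 + (⅑)*(-1/64) = -5/33 - 1/576 = -971/6336 ≈ -0.15325)
J*(15 - 52) = -971*(15 - 52)/6336 = -971/6336*(-37) = 35927/6336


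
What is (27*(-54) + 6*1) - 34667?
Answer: -36119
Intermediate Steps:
(27*(-54) + 6*1) - 34667 = (-1458 + 6) - 34667 = -1452 - 34667 = -36119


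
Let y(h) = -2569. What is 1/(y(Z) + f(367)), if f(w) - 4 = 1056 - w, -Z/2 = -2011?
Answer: -1/1876 ≈ -0.00053305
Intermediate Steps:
Z = 4022 (Z = -2*(-2011) = 4022)
f(w) = 1060 - w (f(w) = 4 + (1056 - w) = 1060 - w)
1/(y(Z) + f(367)) = 1/(-2569 + (1060 - 1*367)) = 1/(-2569 + (1060 - 367)) = 1/(-2569 + 693) = 1/(-1876) = -1/1876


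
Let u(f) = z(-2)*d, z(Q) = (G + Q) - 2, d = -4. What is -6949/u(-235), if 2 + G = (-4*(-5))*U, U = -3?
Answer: -6949/264 ≈ -26.322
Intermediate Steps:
G = -62 (G = -2 - 4*(-5)*(-3) = -2 + 20*(-3) = -2 - 60 = -62)
z(Q) = -64 + Q (z(Q) = (-62 + Q) - 2 = -64 + Q)
u(f) = 264 (u(f) = (-64 - 2)*(-4) = -66*(-4) = 264)
-6949/u(-235) = -6949/264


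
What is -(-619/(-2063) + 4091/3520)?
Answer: -10618613/7261760 ≈ -1.4623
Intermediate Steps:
-(-619/(-2063) + 4091/3520) = -(-619*(-1/2063) + 4091*(1/3520)) = -(619/2063 + 4091/3520) = -1*10618613/7261760 = -10618613/7261760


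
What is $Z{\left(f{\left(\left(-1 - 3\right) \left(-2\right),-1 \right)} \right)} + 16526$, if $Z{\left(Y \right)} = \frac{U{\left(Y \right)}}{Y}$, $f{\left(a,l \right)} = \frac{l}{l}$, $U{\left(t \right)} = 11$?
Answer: $16537$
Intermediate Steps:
$f{\left(a,l \right)} = 1$
$Z{\left(Y \right)} = \frac{11}{Y}$
$Z{\left(f{\left(\left(-1 - 3\right) \left(-2\right),-1 \right)} \right)} + 16526 = \frac{11}{1} + 16526 = 11 \cdot 1 + 16526 = 11 + 16526 = 16537$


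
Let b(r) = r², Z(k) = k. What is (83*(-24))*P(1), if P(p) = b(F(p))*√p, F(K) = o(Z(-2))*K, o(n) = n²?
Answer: -31872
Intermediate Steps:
F(K) = 4*K (F(K) = (-2)²*K = 4*K)
P(p) = 16*p^(5/2) (P(p) = (4*p)²*√p = (16*p²)*√p = 16*p^(5/2))
(83*(-24))*P(1) = (83*(-24))*(16*1^(5/2)) = -31872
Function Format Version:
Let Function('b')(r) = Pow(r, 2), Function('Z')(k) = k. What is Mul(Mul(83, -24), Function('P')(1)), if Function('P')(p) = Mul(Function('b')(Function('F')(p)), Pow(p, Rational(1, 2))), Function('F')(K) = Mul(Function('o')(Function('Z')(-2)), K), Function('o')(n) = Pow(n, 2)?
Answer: -31872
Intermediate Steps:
Function('F')(K) = Mul(4, K) (Function('F')(K) = Mul(Pow(-2, 2), K) = Mul(4, K))
Function('P')(p) = Mul(16, Pow(p, Rational(5, 2))) (Function('P')(p) = Mul(Pow(Mul(4, p), 2), Pow(p, Rational(1, 2))) = Mul(Mul(16, Pow(p, 2)), Pow(p, Rational(1, 2))) = Mul(16, Pow(p, Rational(5, 2))))
Mul(Mul(83, -24), Function('P')(1)) = Mul(Mul(83, -24), Mul(16, Pow(1, Rational(5, 2)))) = Mul(-1992, Mul(16, 1)) = Mul(-1992, 16) = -31872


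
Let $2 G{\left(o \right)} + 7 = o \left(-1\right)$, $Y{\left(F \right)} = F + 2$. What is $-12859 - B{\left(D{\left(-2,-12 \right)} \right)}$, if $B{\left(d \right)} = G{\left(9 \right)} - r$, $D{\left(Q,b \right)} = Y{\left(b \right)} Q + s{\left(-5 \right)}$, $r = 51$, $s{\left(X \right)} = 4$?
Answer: $-12800$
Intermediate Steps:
$Y{\left(F \right)} = 2 + F$
$G{\left(o \right)} = - \frac{7}{2} - \frac{o}{2}$ ($G{\left(o \right)} = - \frac{7}{2} + \frac{o \left(-1\right)}{2} = - \frac{7}{2} + \frac{\left(-1\right) o}{2} = - \frac{7}{2} - \frac{o}{2}$)
$D{\left(Q,b \right)} = 4 + Q \left(2 + b\right)$ ($D{\left(Q,b \right)} = \left(2 + b\right) Q + 4 = Q \left(2 + b\right) + 4 = 4 + Q \left(2 + b\right)$)
$B{\left(d \right)} = -59$ ($B{\left(d \right)} = \left(- \frac{7}{2} - \frac{9}{2}\right) - 51 = -8 - 51 = -59$)
$-12859 - B{\left(D{\left(-2,-12 \right)} \right)} = -12859 - -59 = -12859 + 59 = -12800$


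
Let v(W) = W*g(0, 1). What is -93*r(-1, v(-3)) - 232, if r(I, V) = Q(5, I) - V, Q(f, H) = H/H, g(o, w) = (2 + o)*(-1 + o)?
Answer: 233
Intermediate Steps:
g(o, w) = (-1 + o)*(2 + o)
v(W) = -2*W (v(W) = W*(-2 + 0 + 0²) = W*(-2 + 0 + 0) = W*(-2) = -2*W)
Q(f, H) = 1
r(I, V) = 1 - V
-93*r(-1, v(-3)) - 232 = -93*(1 - (-2)*(-3)) - 232 = -93*(1 - 1*6) - 232 = -93*(1 - 6) - 232 = -93*(-5) - 232 = 465 - 232 = 233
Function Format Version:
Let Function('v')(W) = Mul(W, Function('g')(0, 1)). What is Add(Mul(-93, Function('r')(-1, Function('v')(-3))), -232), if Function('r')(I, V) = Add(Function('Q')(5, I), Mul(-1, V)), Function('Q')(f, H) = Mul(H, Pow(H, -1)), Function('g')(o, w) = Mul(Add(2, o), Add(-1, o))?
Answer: 233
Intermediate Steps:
Function('g')(o, w) = Mul(Add(-1, o), Add(2, o))
Function('v')(W) = Mul(-2, W) (Function('v')(W) = Mul(W, Add(-2, 0, Pow(0, 2))) = Mul(W, Add(-2, 0, 0)) = Mul(W, -2) = Mul(-2, W))
Function('Q')(f, H) = 1
Function('r')(I, V) = Add(1, Mul(-1, V))
Add(Mul(-93, Function('r')(-1, Function('v')(-3))), -232) = Add(Mul(-93, Add(1, Mul(-1, Mul(-2, -3)))), -232) = Add(Mul(-93, Add(1, Mul(-1, 6))), -232) = Add(Mul(-93, Add(1, -6)), -232) = Add(Mul(-93, -5), -232) = Add(465, -232) = 233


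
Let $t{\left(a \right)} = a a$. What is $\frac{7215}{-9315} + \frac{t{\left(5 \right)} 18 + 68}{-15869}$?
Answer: $- \frac{1136381}{1407807} \approx -0.8072$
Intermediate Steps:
$t{\left(a \right)} = a^{2}$
$\frac{7215}{-9315} + \frac{t{\left(5 \right)} 18 + 68}{-15869} = \frac{7215}{-9315} + \frac{5^{2} \cdot 18 + 68}{-15869} = 7215 \left(- \frac{1}{9315}\right) + \left(25 \cdot 18 + 68\right) \left(- \frac{1}{15869}\right) = - \frac{481}{621} + \left(450 + 68\right) \left(- \frac{1}{15869}\right) = - \frac{481}{621} + 518 \left(- \frac{1}{15869}\right) = - \frac{481}{621} - \frac{74}{2267} = - \frac{1136381}{1407807}$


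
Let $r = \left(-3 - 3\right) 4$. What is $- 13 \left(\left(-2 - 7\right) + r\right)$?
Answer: $429$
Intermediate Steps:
$r = -24$ ($r = \left(-6\right) 4 = -24$)
$- 13 \left(\left(-2 - 7\right) + r\right) = - 13 \left(\left(-2 - 7\right) - 24\right) = - 13 \left(-9 - 24\right) = \left(-13\right) \left(-33\right) = 429$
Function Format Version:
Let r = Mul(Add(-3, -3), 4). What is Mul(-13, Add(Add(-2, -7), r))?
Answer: 429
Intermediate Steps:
r = -24 (r = Mul(-6, 4) = -24)
Mul(-13, Add(Add(-2, -7), r)) = Mul(-13, Add(Add(-2, -7), -24)) = Mul(-13, Add(-9, -24)) = Mul(-13, -33) = 429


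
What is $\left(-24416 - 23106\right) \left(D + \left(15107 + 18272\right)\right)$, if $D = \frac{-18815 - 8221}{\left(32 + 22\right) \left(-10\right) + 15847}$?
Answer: $- \frac{24279242474474}{15307} \approx -1.5862 \cdot 10^{9}$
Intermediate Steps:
$D = - \frac{27036}{15307}$ ($D = - \frac{27036}{54 \left(-10\right) + 15847} = - \frac{27036}{-540 + 15847} = - \frac{27036}{15307} \approx -1.7663$)
$\left(-24416 - 23106\right) \left(D + \left(15107 + 18272\right)\right) = \left(-24416 - 23106\right) \left(- \frac{27036}{15307} + \left(15107 + 18272\right)\right) = - 47522 \left(- \frac{27036}{15307} + 33379\right) = \left(-47522\right) \frac{510905317}{15307} = - \frac{24279242474474}{15307}$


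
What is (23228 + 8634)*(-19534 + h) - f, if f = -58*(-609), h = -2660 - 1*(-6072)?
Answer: -513714486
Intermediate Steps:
h = 3412 (h = -2660 + 6072 = 3412)
f = 35322
(23228 + 8634)*(-19534 + h) - f = (23228 + 8634)*(-19534 + 3412) - 1*35322 = 31862*(-16122) - 35322 = -513679164 - 35322 = -513714486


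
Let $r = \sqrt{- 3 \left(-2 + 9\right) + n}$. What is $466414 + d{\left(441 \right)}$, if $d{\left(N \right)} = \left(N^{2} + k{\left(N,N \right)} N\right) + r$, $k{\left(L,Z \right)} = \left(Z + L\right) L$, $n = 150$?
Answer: $172193137 + \sqrt{129} \approx 1.7219 \cdot 10^{8}$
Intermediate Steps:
$k{\left(L,Z \right)} = L \left(L + Z\right)$ ($k{\left(L,Z \right)} = \left(L + Z\right) L = L \left(L + Z\right)$)
$r = \sqrt{129}$ ($r = \sqrt{- 3 \left(-2 + 9\right) + 150} = \sqrt{\left(-3\right) 7 + 150} = \sqrt{-21 + 150} = \sqrt{129} \approx 11.358$)
$d{\left(N \right)} = \sqrt{129} + N^{2} + 2 N^{3}$ ($d{\left(N \right)} = \left(N^{2} + N \left(N + N\right) N\right) + \sqrt{129} = \left(N^{2} + N 2 N N\right) + \sqrt{129} = \left(N^{2} + 2 N^{2} N\right) + \sqrt{129} = \left(N^{2} + 2 N^{3}\right) + \sqrt{129} = \sqrt{129} + N^{2} + 2 N^{3}$)
$466414 + d{\left(441 \right)} = 466414 + \left(\sqrt{129} + 441^{2} + 2 \cdot 441^{3}\right) = 466414 + \left(\sqrt{129} + 194481 + 2 \cdot 85766121\right) = 466414 + \left(\sqrt{129} + 194481 + 171532242\right) = 466414 + \left(171726723 + \sqrt{129}\right) = 172193137 + \sqrt{129}$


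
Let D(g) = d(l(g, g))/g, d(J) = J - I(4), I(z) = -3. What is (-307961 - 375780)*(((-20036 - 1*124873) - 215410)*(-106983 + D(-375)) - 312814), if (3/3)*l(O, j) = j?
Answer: -3294549371374248879/125 ≈ -2.6356e+16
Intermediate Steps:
l(O, j) = j
d(J) = 3 + J (d(J) = J - 1*(-3) = J + 3 = 3 + J)
D(g) = (3 + g)/g
(-307961 - 375780)*(((-20036 - 1*124873) - 215410)*(-106983 + D(-375)) - 312814) = (-307961 - 375780)*(((-20036 - 1*124873) - 215410)*(-106983 + (3 - 375)/(-375)) - 312814) = -683741*(((-20036 - 124873) - 215410)*(-106983 - 1/375*(-372)) - 312814) = -683741*((-144909 - 215410)*(-106983 + 124/125) - 312814) = -683741*(-360319*(-13372751/125) - 312814) = -683741*(4818456267569/125 - 312814) = -683741*4818417165819/125 = -3294549371374248879/125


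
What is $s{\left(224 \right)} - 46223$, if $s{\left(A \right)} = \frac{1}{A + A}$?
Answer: $- \frac{20707903}{448} \approx -46223.0$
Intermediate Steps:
$s{\left(A \right)} = \frac{1}{2 A}$
$s{\left(224 \right)} - 46223 = \frac{1}{2 \cdot 224} - 46223 = \frac{1}{2} \cdot \frac{1}{224} - 46223 = \frac{1}{448} - 46223 = - \frac{20707903}{448}$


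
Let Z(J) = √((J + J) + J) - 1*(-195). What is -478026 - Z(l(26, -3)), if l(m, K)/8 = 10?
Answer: -478221 - 4*√15 ≈ -4.7824e+5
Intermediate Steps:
l(m, K) = 80 (l(m, K) = 8*10 = 80)
Z(J) = 195 + √3*√J (Z(J) = √(2*J + J) + 195 = √(3*J) + 195 = √3*√J + 195 = 195 + √3*√J)
-478026 - Z(l(26, -3)) = -478026 - (195 + √3*√80) = -478026 - (195 + √3*(4*√5)) = -478026 - (195 + 4*√15) = -478026 + (-195 - 4*√15) = -478221 - 4*√15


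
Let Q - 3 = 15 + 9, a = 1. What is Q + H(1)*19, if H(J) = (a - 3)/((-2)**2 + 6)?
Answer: 116/5 ≈ 23.200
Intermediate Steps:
H(J) = -1/5 (H(J) = (1 - 3)/((-2)**2 + 6) = -2/(4 + 6) = -2/10 = -2*1/10 = -1/5)
Q = 27 (Q = 3 + (15 + 9) = 3 + 24 = 27)
Q + H(1)*19 = 27 - 1/5*19 = 27 - 19/5 = 116/5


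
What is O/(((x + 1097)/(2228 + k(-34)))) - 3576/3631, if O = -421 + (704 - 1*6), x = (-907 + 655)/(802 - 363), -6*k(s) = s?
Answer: 2953599124625/5243138583 ≈ 563.33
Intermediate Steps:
k(s) = -s/6
x = -252/439 ≈ -0.57403
O = 277 (O = -421 + (704 - 6) = -421 + 698 = 277)
O/(((x + 1097)/(2228 + k(-34)))) - 3576/3631 = 277/(((-252/439 + 1097)/(2228 - ⅙*(-34)))) - 3576/3631 = 277/((481331/(439*(2228 + 17/3)))) - 3576*1/3631 = 277/((481331/(439*(6701/3)))) - 3576/3631 = 277/(((481331/439)*(3/6701))) - 3576/3631 = 277/(1443993/2941739) - 3576/3631 = 277*(2941739/1443993) - 3576/3631 = 814861703/1443993 - 3576/3631 = 2953599124625/5243138583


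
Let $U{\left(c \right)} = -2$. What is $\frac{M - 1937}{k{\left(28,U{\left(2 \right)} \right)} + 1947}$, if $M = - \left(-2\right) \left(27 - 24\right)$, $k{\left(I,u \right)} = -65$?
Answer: $- \frac{1931}{1882} \approx -1.026$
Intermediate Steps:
$M = 6$ ($M = - \left(-2\right) 3 = \left(-1\right) \left(-6\right) = 6$)
$\frac{M - 1937}{k{\left(28,U{\left(2 \right)} \right)} + 1947} = \frac{6 - 1937}{-65 + 1947} = - \frac{1931}{1882}$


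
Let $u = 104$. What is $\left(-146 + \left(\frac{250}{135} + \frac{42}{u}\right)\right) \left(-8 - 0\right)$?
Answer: $\frac{403634}{351} \approx 1150.0$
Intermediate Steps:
$\left(-146 + \left(\frac{250}{135} + \frac{42}{u}\right)\right) \left(-8 - 0\right) = \left(-146 + \left(\frac{250}{135} + \frac{42}{104}\right)\right) \left(-8 - 0\right) = \left(-146 + \left(250 \cdot \frac{1}{135} + 42 \cdot \frac{1}{104}\right)\right) \left(-8 + 0\right) = \left(-146 + \left(\frac{50}{27} + \frac{21}{52}\right)\right) \left(-8\right) = \left(-146 + \frac{3167}{1404}\right) \left(-8\right) = \left(- \frac{201817}{1404}\right) \left(-8\right) = \frac{403634}{351}$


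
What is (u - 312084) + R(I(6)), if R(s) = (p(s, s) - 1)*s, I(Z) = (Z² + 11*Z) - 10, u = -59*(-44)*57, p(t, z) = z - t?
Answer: -164204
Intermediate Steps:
u = 147972 (u = 2596*57 = 147972)
I(Z) = -10 + Z² + 11*Z
R(s) = -s (R(s) = ((s - s) - 1)*s = (0 - 1)*s = -s)
(u - 312084) + R(I(6)) = (147972 - 312084) - (-10 + 6² + 11*6) = -164112 - (-10 + 36 + 66) = -164112 - 1*92 = -164112 - 92 = -164204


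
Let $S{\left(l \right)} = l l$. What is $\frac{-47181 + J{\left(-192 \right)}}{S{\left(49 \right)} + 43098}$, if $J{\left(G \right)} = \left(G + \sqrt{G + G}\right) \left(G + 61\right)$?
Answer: $- \frac{22029}{45499} - \frac{1048 i \sqrt{6}}{45499} \approx -0.48416 - 0.05642 i$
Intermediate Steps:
$S{\left(l \right)} = l^{2}$
$J{\left(G \right)} = \left(61 + G\right) \left(G + \sqrt{2} \sqrt{G}\right)$ ($J{\left(G \right)} = \left(G + \sqrt{2 G}\right) \left(61 + G\right) = \left(G + \sqrt{2} \sqrt{G}\right) \left(61 + G\right) = \left(61 + G\right) \left(G + \sqrt{2} \sqrt{G}\right)$)
$\frac{-47181 + J{\left(-192 \right)}}{S{\left(49 \right)} + 43098} = \frac{-47181 + \left(\left(-192\right)^{2} + 61 \left(-192\right) + \sqrt{2} \left(-192\right)^{\frac{3}{2}} + 61 \sqrt{2} \sqrt{-192}\right)}{49^{2} + 43098} = \frac{-47181 + \left(36864 - 11712 + \sqrt{2} \left(- 1536 i \sqrt{3}\right) + 61 \sqrt{2} \cdot 8 i \sqrt{3}\right)}{2401 + 43098} = \frac{-47181 + \left(36864 - 11712 - 1536 i \sqrt{6} + 488 i \sqrt{6}\right)}{45499} = \left(-47181 + \left(25152 - 1048 i \sqrt{6}\right)\right) \frac{1}{45499} = \left(-22029 - 1048 i \sqrt{6}\right) \frac{1}{45499} = - \frac{22029}{45499} - \frac{1048 i \sqrt{6}}{45499}$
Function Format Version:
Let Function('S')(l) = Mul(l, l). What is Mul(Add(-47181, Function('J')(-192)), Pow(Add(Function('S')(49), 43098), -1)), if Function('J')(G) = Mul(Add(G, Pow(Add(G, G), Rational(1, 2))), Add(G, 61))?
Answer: Add(Rational(-22029, 45499), Mul(Rational(-1048, 45499), I, Pow(6, Rational(1, 2)))) ≈ Add(-0.48416, Mul(-0.056420, I))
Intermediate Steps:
Function('S')(l) = Pow(l, 2)
Function('J')(G) = Mul(Add(61, G), Add(G, Mul(Pow(2, Rational(1, 2)), Pow(G, Rational(1, 2))))) (Function('J')(G) = Mul(Add(G, Pow(Mul(2, G), Rational(1, 2))), Add(61, G)) = Mul(Add(G, Mul(Pow(2, Rational(1, 2)), Pow(G, Rational(1, 2)))), Add(61, G)) = Mul(Add(61, G), Add(G, Mul(Pow(2, Rational(1, 2)), Pow(G, Rational(1, 2))))))
Mul(Add(-47181, Function('J')(-192)), Pow(Add(Function('S')(49), 43098), -1)) = Mul(Add(-47181, Add(Pow(-192, 2), Mul(61, -192), Mul(Pow(2, Rational(1, 2)), Pow(-192, Rational(3, 2))), Mul(61, Pow(2, Rational(1, 2)), Pow(-192, Rational(1, 2))))), Pow(Add(Pow(49, 2), 43098), -1)) = Mul(Add(-47181, Add(36864, -11712, Mul(Pow(2, Rational(1, 2)), Mul(-1536, I, Pow(3, Rational(1, 2)))), Mul(61, Pow(2, Rational(1, 2)), Mul(8, I, Pow(3, Rational(1, 2)))))), Pow(Add(2401, 43098), -1)) = Mul(Add(-47181, Add(36864, -11712, Mul(-1536, I, Pow(6, Rational(1, 2))), Mul(488, I, Pow(6, Rational(1, 2))))), Pow(45499, -1)) = Mul(Add(-47181, Add(25152, Mul(-1048, I, Pow(6, Rational(1, 2))))), Rational(1, 45499)) = Mul(Add(-22029, Mul(-1048, I, Pow(6, Rational(1, 2)))), Rational(1, 45499)) = Add(Rational(-22029, 45499), Mul(Rational(-1048, 45499), I, Pow(6, Rational(1, 2))))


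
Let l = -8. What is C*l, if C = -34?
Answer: 272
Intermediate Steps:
C*l = -34*(-8) = 272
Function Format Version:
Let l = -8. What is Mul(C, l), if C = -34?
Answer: 272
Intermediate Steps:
Mul(C, l) = Mul(-34, -8) = 272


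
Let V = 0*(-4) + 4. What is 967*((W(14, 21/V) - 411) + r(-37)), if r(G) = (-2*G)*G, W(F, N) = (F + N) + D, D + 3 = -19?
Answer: -12190969/4 ≈ -3.0477e+6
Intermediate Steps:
D = -22 (D = -3 - 19 = -22)
V = 4 (V = 0 + 4 = 4)
W(F, N) = -22 + F + N (W(F, N) = (F + N) - 22 = -22 + F + N)
r(G) = -2*G**2
967*((W(14, 21/V) - 411) + r(-37)) = 967*(((-22 + 14 + 21/4) - 411) - 2*(-37)**2) = 967*(((-22 + 14 + 21*(1/4)) - 411) - 2*1369) = 967*(((-22 + 14 + 21/4) - 411) - 2738) = 967*((-11/4 - 411) - 2738) = 967*(-1655/4 - 2738) = 967*(-12607/4) = -12190969/4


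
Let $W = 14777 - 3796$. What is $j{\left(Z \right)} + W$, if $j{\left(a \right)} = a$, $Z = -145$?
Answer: $10836$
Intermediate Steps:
$W = 10981$
$j{\left(Z \right)} + W = -145 + 10981 = 10836$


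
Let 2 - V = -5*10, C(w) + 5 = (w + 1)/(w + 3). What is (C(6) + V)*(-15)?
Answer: -2150/3 ≈ -716.67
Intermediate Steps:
C(w) = -5 + (1 + w)/(3 + w) (C(w) = -5 + (w + 1)/(w + 3) = -5 + (1 + w)/(3 + w))
V = 52 (V = 2 - (-5)*10 = 2 - 1*(-50) = 2 + 50 = 52)
(C(6) + V)*(-15) = (2*(-7 - 2*6)/(3 + 6) + 52)*(-15) = (2*(-7 - 12)/9 + 52)*(-15) = (2*(⅑)*(-19) + 52)*(-15) = (-38/9 + 52)*(-15) = (430/9)*(-15) = -2150/3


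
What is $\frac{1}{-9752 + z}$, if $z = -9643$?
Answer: $- \frac{1}{19395} \approx -5.156 \cdot 10^{-5}$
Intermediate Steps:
$\frac{1}{-9752 + z} = \frac{1}{-9752 - 9643} = \frac{1}{-19395} = - \frac{1}{19395}$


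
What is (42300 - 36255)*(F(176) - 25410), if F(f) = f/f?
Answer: -153597405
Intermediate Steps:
F(f) = 1
(42300 - 36255)*(F(176) - 25410) = (42300 - 36255)*(1 - 25410) = 6045*(-25409) = -153597405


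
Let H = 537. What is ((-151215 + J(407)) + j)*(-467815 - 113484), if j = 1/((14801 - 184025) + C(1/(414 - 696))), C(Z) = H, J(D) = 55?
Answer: 14822384460450379/168687 ≈ 8.7869e+10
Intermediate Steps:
C(Z) = 537
j = -1/168687 (j = 1/((14801 - 184025) + 537) = 1/(-169224 + 537) = 1/(-168687) = -1/168687 ≈ -5.9281e-6)
((-151215 + J(407)) + j)*(-467815 - 113484) = ((-151215 + 55) - 1/168687)*(-467815 - 113484) = (-151160 - 1/168687)*(-581299) = -25498726921/168687*(-581299) = 14822384460450379/168687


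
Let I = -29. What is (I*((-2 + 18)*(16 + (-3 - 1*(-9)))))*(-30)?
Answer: 306240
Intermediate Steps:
(I*((-2 + 18)*(16 + (-3 - 1*(-9)))))*(-30) = -29*(-2 + 18)*(16 + (-3 - 1*(-9)))*(-30) = -464*(16 + (-3 + 9))*(-30) = -464*(16 + 6)*(-30) = -464*22*(-30) = -29*352*(-30) = -10208*(-30) = 306240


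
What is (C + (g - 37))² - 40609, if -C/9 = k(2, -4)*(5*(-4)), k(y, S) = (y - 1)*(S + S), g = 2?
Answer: 2135016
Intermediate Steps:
k(y, S) = 2*S*(-1 + y) (k(y, S) = (-1 + y)*(2*S) = 2*S*(-1 + y))
C = -1440 (C = -9*2*(-4)*(-1 + 2)*5*(-4) = -9*2*(-4)*1*(-20) = -(-72)*(-20) = -9*160 = -1440)
(C + (g - 37))² - 40609 = (-1440 + (2 - 37))² - 40609 = (-1440 - 35)² - 40609 = (-1475)² - 40609 = 2175625 - 40609 = 2135016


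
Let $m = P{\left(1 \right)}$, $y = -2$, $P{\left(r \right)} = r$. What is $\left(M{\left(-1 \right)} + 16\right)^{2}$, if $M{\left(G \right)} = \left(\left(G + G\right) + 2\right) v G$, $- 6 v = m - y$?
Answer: $256$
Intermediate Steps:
$m = 1$
$v = - \frac{1}{2}$ ($v = - \frac{1 - -2}{6} = - \frac{1 + 2}{6} = \left(- \frac{1}{6}\right) 3 = - \frac{1}{2} \approx -0.5$)
$M{\left(G \right)} = G \left(-1 - G\right)$ ($M{\left(G \right)} = \left(\left(G + G\right) + 2\right) \left(- \frac{1}{2}\right) G = \left(2 G + 2\right) \left(- \frac{1}{2}\right) G = \left(2 + 2 G\right) \left(- \frac{1}{2}\right) G = \left(-1 - G\right) G = G \left(-1 - G\right)$)
$\left(M{\left(-1 \right)} + 16\right)^{2} = \left(\left(-1\right) \left(-1\right) \left(1 - 1\right) + 16\right)^{2} = \left(\left(-1\right) \left(-1\right) 0 + 16\right)^{2} = \left(0 + 16\right)^{2} = 16^{2} = 256$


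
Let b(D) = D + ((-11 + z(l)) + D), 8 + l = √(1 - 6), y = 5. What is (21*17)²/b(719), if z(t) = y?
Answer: 127449/1432 ≈ 89.001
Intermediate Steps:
l = -8 + I*√5 (l = -8 + √(1 - 6) = -8 + √(-5) = -8 + I*√5 ≈ -8.0 + 2.2361*I)
z(t) = 5
b(D) = -6 + 2*D (b(D) = D + ((-11 + 5) + D) = D + (-6 + D) = -6 + 2*D)
(21*17)²/b(719) = (21*17)²/(-6 + 2*719) = 357²/(-6 + 1438) = 127449/1432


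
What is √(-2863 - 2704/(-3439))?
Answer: I*√33850603167/3439 ≈ 53.5*I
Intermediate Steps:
√(-2863 - 2704/(-3439)) = √(-2863 - 2704*(-1/3439)) = √(-2863 + 2704/3439) = √(-9843153/3439) = I*√33850603167/3439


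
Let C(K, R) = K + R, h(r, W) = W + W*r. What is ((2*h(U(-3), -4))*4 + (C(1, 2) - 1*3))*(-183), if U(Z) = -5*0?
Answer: 5856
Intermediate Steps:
U(Z) = 0
((2*h(U(-3), -4))*4 + (C(1, 2) - 1*3))*(-183) = ((2*(-4*(1 + 0)))*4 + ((1 + 2) - 1*3))*(-183) = ((2*(-4*1))*4 + (3 - 3))*(-183) = ((2*(-4))*4 + 0)*(-183) = (-8*4 + 0)*(-183) = (-32 + 0)*(-183) = -32*(-183) = 5856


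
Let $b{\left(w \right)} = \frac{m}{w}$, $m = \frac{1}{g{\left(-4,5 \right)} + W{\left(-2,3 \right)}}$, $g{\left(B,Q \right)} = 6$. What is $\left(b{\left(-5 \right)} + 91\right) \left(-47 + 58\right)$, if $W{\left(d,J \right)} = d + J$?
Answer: $\frac{35024}{35} \approx 1000.7$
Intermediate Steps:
$W{\left(d,J \right)} = J + d$
$m = \frac{1}{7}$ ($m = \frac{1}{6 + \left(3 - 2\right)} = \frac{1}{6 + 1} = \frac{1}{7} \approx 0.14286$)
$b{\left(w \right)} = \frac{1}{7 w}$
$\left(b{\left(-5 \right)} + 91\right) \left(-47 + 58\right) = \left(\frac{1}{7 \left(-5\right)} + 91\right) \left(-47 + 58\right) = \left(\frac{1}{7} \left(- \frac{1}{5}\right) + 91\right) 11 = \left(- \frac{1}{35} + 91\right) 11 = \frac{3184}{35} \cdot 11 = \frac{35024}{35}$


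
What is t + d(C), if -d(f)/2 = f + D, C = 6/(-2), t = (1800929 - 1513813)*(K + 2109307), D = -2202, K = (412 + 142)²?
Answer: 693736287278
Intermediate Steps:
K = 306916 (K = 554² = 306916)
t = 693736282868 (t = (1800929 - 1513813)*(306916 + 2109307) = 287116*2416223 = 693736282868)
C = -3 (C = -½*6 = -3)
d(f) = 4404 - 2*f (d(f) = -2*(f - 2202) = -2*(-2202 + f) = 4404 - 2*f)
t + d(C) = 693736282868 + (4404 - 2*(-3)) = 693736282868 + (4404 + 6) = 693736282868 + 4410 = 693736287278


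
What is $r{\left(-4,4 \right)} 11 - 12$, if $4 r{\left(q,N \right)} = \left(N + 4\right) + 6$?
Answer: $\frac{53}{2} \approx 26.5$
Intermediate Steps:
$r{\left(q,N \right)} = \frac{5}{2} + \frac{N}{4}$ ($r{\left(q,N \right)} = \frac{\left(N + 4\right) + 6}{4} = \frac{\left(4 + N\right) + 6}{4} = \frac{10 + N}{4} = \frac{5}{2} + \frac{N}{4}$)
$r{\left(-4,4 \right)} 11 - 12 = \left(\frac{5}{2} + \frac{1}{4} \cdot 4\right) 11 - 12 = \left(\frac{5}{2} + 1\right) 11 - 12 = \frac{7}{2} \cdot 11 - 12 = \frac{77}{2} - 12 = \frac{53}{2}$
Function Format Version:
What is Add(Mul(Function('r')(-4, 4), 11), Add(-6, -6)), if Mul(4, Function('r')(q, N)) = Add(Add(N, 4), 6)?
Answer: Rational(53, 2) ≈ 26.500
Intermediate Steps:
Function('r')(q, N) = Add(Rational(5, 2), Mul(Rational(1, 4), N)) (Function('r')(q, N) = Mul(Rational(1, 4), Add(Add(N, 4), 6)) = Mul(Rational(1, 4), Add(Add(4, N), 6)) = Mul(Rational(1, 4), Add(10, N)) = Add(Rational(5, 2), Mul(Rational(1, 4), N)))
Add(Mul(Function('r')(-4, 4), 11), Add(-6, -6)) = Add(Mul(Add(Rational(5, 2), Mul(Rational(1, 4), 4)), 11), Add(-6, -6)) = Add(Mul(Add(Rational(5, 2), 1), 11), -12) = Add(Mul(Rational(7, 2), 11), -12) = Add(Rational(77, 2), -12) = Rational(53, 2)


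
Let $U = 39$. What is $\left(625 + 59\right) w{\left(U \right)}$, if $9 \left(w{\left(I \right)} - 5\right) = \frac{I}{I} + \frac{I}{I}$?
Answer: $3572$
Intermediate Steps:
$w{\left(I \right)} = \frac{47}{9}$ ($w{\left(I \right)} = 5 + \frac{\frac{I}{I} + \frac{I}{I}}{9} = 5 + \frac{1 + 1}{9} = 5 + \frac{1}{9} \cdot 2 = 5 + \frac{2}{9} = \frac{47}{9}$)
$\left(625 + 59\right) w{\left(U \right)} = \left(625 + 59\right) \frac{47}{9} = 684 \cdot \frac{47}{9} = 3572$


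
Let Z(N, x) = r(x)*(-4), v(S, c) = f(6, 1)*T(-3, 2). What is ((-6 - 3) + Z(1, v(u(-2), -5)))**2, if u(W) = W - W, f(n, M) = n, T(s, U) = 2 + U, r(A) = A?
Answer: 11025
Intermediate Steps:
u(W) = 0
v(S, c) = 24 (v(S, c) = 6*(2 + 2) = 6*4 = 24)
Z(N, x) = -4*x (Z(N, x) = x*(-4) = -4*x)
((-6 - 3) + Z(1, v(u(-2), -5)))**2 = ((-6 - 3) - 4*24)**2 = (-9 - 96)**2 = (-105)**2 = 11025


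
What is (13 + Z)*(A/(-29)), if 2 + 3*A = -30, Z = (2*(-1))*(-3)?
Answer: 608/87 ≈ 6.9885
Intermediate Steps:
Z = 6 (Z = -2*(-3) = 6)
A = -32/3 (A = -2/3 + (1/3)*(-30) = -2/3 - 10 = -32/3 ≈ -10.667)
(13 + Z)*(A/(-29)) = (13 + 6)*(-32/3/(-29)) = 19*(-32/3*(-1/29)) = 19*(32/87) = 608/87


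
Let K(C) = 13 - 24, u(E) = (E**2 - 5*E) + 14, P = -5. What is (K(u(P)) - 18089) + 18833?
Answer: 733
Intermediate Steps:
u(E) = 14 + E**2 - 5*E
K(C) = -11
(K(u(P)) - 18089) + 18833 = (-11 - 18089) + 18833 = -18100 + 18833 = 733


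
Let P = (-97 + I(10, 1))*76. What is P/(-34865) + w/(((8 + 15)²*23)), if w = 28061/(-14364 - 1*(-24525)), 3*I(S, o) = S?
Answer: 46371114931/226859007645 ≈ 0.20441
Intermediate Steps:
I(S, o) = S/3
P = -21356/3 (P = (-97 + (⅓)*10)*76 = (-97 + 10/3)*76 = -281/3*76 = -21356/3 ≈ -7118.7)
w = 28061/10161 (w = 28061/(-14364 + 24525) = 28061/10161 ≈ 2.7616)
P/(-34865) + w/(((8 + 15)²*23)) = -21356/3/(-34865) + 28061/(10161*(((8 + 15)²*23))) = -21356/3*(-1/34865) + 28061/(10161*((23²*23))) = 1124/5505 + 28061/(10161*((529*23))) = 1124/5505 + (28061/10161)/12167 = 1124/5505 + (28061/10161)*(1/12167) = 1124/5505 + 28061/123628887 = 46371114931/226859007645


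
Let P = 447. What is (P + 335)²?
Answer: 611524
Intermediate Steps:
(P + 335)² = (447 + 335)² = 782² = 611524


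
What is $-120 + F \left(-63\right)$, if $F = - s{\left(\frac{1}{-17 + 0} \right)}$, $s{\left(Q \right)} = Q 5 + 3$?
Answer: $\frac{858}{17} \approx 50.471$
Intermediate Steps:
$s{\left(Q \right)} = 3 + 5 Q$ ($s{\left(Q \right)} = 5 Q + 3 = 3 + 5 Q$)
$F = - \frac{46}{17}$ ($F = - (3 + \frac{5}{-17 + 0}) = - (3 + \frac{5}{-17}) = - (3 + 5 \left(- \frac{1}{17}\right)) = - (3 - \frac{5}{17}) = \left(-1\right) \frac{46}{17} = - \frac{46}{17} \approx -2.7059$)
$-120 + F \left(-63\right) = -120 - - \frac{2898}{17} = -120 + \frac{2898}{17} = \frac{858}{17}$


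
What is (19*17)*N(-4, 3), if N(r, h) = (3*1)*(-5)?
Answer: -4845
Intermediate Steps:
N(r, h) = -15 (N(r, h) = 3*(-5) = -15)
(19*17)*N(-4, 3) = (19*17)*(-15) = 323*(-15) = -4845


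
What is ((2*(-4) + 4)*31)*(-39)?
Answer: 4836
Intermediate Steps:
((2*(-4) + 4)*31)*(-39) = ((-8 + 4)*31)*(-39) = -4*31*(-39) = -124*(-39) = 4836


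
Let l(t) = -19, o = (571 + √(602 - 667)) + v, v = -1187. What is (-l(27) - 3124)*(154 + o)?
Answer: 1434510 - 3105*I*√65 ≈ 1.4345e+6 - 25033.0*I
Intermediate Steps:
o = -616 + I*√65 (o = (571 + √(602 - 667)) - 1187 = (571 + √(-65)) - 1187 = (571 + I*√65) - 1187 = -616 + I*√65 ≈ -616.0 + 8.0623*I)
(-l(27) - 3124)*(154 + o) = (-1*(-19) - 3124)*(154 + (-616 + I*√65)) = (19 - 3124)*(-462 + I*√65) = -3105*(-462 + I*√65) = 1434510 - 3105*I*√65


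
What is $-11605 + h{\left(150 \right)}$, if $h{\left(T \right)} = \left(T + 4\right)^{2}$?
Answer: $12111$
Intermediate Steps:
$h{\left(T \right)} = \left(4 + T\right)^{2}$
$-11605 + h{\left(150 \right)} = -11605 + \left(4 + 150\right)^{2} = -11605 + 154^{2} = -11605 + 23716 = 12111$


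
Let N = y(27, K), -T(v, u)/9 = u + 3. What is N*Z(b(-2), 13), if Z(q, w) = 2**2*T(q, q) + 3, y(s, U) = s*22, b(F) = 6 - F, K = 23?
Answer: -233442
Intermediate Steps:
T(v, u) = -27 - 9*u (T(v, u) = -9*(u + 3) = -9*(3 + u) = -27 - 9*u)
y(s, U) = 22*s
N = 594 (N = 22*27 = 594)
Z(q, w) = -105 - 36*q (Z(q, w) = 2**2*(-27 - 9*q) + 3 = 4*(-27 - 9*q) + 3 = (-108 - 36*q) + 3 = -105 - 36*q)
N*Z(b(-2), 13) = 594*(-105 - 36*(6 - 1*(-2))) = 594*(-105 - 36*(6 + 2)) = 594*(-105 - 36*8) = 594*(-105 - 288) = 594*(-393) = -233442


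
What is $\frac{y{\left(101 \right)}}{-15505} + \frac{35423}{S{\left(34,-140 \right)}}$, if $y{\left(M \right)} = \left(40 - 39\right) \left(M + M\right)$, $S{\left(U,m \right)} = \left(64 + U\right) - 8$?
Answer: $\frac{109843087}{279090} \approx 393.58$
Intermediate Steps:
$S{\left(U,m \right)} = 56 + U$
$y{\left(M \right)} = 2 M$ ($y{\left(M \right)} = 1 \cdot 2 M = 2 M$)
$\frac{y{\left(101 \right)}}{-15505} + \frac{35423}{S{\left(34,-140 \right)}} = \frac{2 \cdot 101}{-15505} + \frac{35423}{56 + 34} = 202 \left(- \frac{1}{15505}\right) + \frac{35423}{90} = - \frac{202}{15505} + 35423 \cdot \frac{1}{90} = - \frac{202}{15505} + \frac{35423}{90} = \frac{109843087}{279090}$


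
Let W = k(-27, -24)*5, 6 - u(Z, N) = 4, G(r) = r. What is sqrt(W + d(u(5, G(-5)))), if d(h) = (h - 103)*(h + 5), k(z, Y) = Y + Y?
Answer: I*sqrt(947) ≈ 30.773*I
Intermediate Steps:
k(z, Y) = 2*Y
u(Z, N) = 2 (u(Z, N) = 6 - 1*4 = 6 - 4 = 2)
d(h) = (-103 + h)*(5 + h)
W = -240 (W = (2*(-24))*5 = -48*5 = -240)
sqrt(W + d(u(5, G(-5)))) = sqrt(-240 + (-515 + 2**2 - 98*2)) = sqrt(-240 + (-515 + 4 - 196)) = sqrt(-240 - 707) = sqrt(-947) = I*sqrt(947)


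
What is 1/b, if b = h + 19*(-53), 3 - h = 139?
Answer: -1/1143 ≈ -0.00087489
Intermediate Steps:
h = -136 (h = 3 - 1*139 = 3 - 139 = -136)
b = -1143 (b = -136 + 19*(-53) = -136 - 1007 = -1143)
1/b = 1/(-1143) = -1/1143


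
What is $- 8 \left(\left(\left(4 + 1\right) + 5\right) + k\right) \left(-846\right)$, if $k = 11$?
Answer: $142128$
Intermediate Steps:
$- 8 \left(\left(\left(4 + 1\right) + 5\right) + k\right) \left(-846\right) = - 8 \left(\left(\left(4 + 1\right) + 5\right) + 11\right) \left(-846\right) = - 8 \left(\left(5 + 5\right) + 11\right) \left(-846\right) = - 8 \left(10 + 11\right) \left(-846\right) = \left(-8\right) 21 \left(-846\right) = \left(-168\right) \left(-846\right) = 142128$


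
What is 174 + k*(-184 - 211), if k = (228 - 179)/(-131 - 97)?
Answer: 59027/228 ≈ 258.89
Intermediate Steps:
k = -49/228 (k = 49/(-228) = 49*(-1/228) = -49/228 ≈ -0.21491)
174 + k*(-184 - 211) = 174 - 49*(-184 - 211)/228 = 174 - 49/228*(-395) = 174 + 19355/228 = 59027/228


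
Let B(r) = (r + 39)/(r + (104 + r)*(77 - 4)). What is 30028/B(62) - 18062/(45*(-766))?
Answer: 6303547736531/1740735 ≈ 3.6212e+6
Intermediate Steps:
B(r) = (39 + r)/(7592 + 74*r) (B(r) = (39 + r)/(r + (104 + r)*73) = (39 + r)/(r + (7592 + 73*r)) = (39 + r)/(7592 + 74*r))
30028/B(62) - 18062/(45*(-766)) = 30028/(((39 + 62)/(2*(3796 + 37*62)))) - 18062/(45*(-766)) = 30028/(((½)*101/(3796 + 2294))) - 18062/(-34470) = 30028/(((½)*101/6090)) - 18062*(-1/34470) = 30028/(((½)*(1/6090)*101)) + 9031/17235 = 30028/(101/12180) + 9031/17235 = 30028*(12180/101) + 9031/17235 = 365741040/101 + 9031/17235 = 6303547736531/1740735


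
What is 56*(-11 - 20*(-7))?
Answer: 7224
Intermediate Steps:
56*(-11 - 20*(-7)) = 56*(-11 + 140) = 56*129 = 7224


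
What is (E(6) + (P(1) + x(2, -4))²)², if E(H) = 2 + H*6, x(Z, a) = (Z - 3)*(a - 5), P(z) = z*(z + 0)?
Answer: 19044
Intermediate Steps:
P(z) = z² (P(z) = z*z = z²)
x(Z, a) = (-5 + a)*(-3 + Z) (x(Z, a) = (-3 + Z)*(-5 + a) = (-5 + a)*(-3 + Z))
E(H) = 2 + 6*H
(E(6) + (P(1) + x(2, -4))²)² = ((2 + 6*6) + (1² + (15 - 5*2 - 3*(-4) + 2*(-4)))²)² = ((2 + 36) + (1 + (15 - 10 + 12 - 8))²)² = (38 + (1 + 9)²)² = (38 + 10²)² = (38 + 100)² = 138² = 19044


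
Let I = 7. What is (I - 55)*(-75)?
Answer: 3600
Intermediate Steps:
(I - 55)*(-75) = (7 - 55)*(-75) = -48*(-75) = 3600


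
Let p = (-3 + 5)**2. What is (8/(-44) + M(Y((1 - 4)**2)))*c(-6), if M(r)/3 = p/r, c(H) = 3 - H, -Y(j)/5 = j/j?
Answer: -1278/55 ≈ -23.236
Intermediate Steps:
Y(j) = -5 (Y(j) = -5*j/j = -5*1 = -5)
p = 4 (p = 2**2 = 4)
M(r) = 12/r (M(r) = 3*(4/r) = 12/r)
(8/(-44) + M(Y((1 - 4)**2)))*c(-6) = (8/(-44) + 12/(-5))*(3 - 1*(-6)) = (8*(-1/44) + 12*(-1/5))*(3 + 6) = (-2/11 - 12/5)*9 = -142/55*9 = -1278/55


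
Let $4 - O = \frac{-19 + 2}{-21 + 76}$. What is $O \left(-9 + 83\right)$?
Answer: $\frac{17538}{55} \approx 318.87$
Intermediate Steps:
$O = \frac{237}{55}$ ($O = 4 - \frac{-19 + 2}{-21 + 76} = 4 - - \frac{17}{55} = 4 + \frac{17}{55} = \frac{237}{55} \approx 4.3091$)
$O \left(-9 + 83\right) = \frac{237 \left(-9 + 83\right)}{55} = \frac{237}{55} \cdot 74 = \frac{17538}{55}$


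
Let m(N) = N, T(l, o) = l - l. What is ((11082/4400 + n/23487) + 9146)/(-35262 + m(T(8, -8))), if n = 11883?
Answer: -157580969489/607345635600 ≈ -0.25946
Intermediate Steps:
T(l, o) = 0
((11082/4400 + n/23487) + 9146)/(-35262 + m(T(8, -8))) = ((11082/4400 + 11883/23487) + 9146)/(-35262 + 0) = ((11082*(1/4400) + 11883*(1/23487)) + 9146)/(-35262) = ((5541/2200 + 3961/7829) + 9146)*(-1/35262) = (52094689/17223800 + 9146)*(-1/35262) = (157580969489/17223800)*(-1/35262) = -157580969489/607345635600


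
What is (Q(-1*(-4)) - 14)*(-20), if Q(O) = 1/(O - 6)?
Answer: 290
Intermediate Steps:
Q(O) = 1/(-6 + O)
(Q(-1*(-4)) - 14)*(-20) = (1/(-6 - 1*(-4)) - 14)*(-20) = (1/(-6 + 4) - 14)*(-20) = (1/(-2) - 14)*(-20) = (-½ - 14)*(-20) = -29/2*(-20) = 290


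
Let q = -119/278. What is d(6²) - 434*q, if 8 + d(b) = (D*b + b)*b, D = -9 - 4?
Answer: -2137017/139 ≈ -15374.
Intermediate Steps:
D = -13
d(b) = -8 - 12*b² (d(b) = -8 + (-13*b + b)*b = -8 + (-12*b)*b = -8 - 12*b²)
q = -119/278 (q = -119*1/278 = -119/278 ≈ -0.42806)
d(6²) - 434*q = (-8 - 12*(6²)²) - 434*(-119/278) = (-8 - 12*36²) + 25823/139 = (-8 - 12*1296) + 25823/139 = (-8 - 15552) + 25823/139 = -15560 + 25823/139 = -2137017/139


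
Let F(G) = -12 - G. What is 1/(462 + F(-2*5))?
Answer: 1/460 ≈ 0.0021739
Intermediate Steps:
1/(462 + F(-2*5)) = 1/(462 + (-12 - (-2)*5)) = 1/(462 + (-12 - 1*(-10))) = 1/(462 + (-12 + 10)) = 1/(462 - 2) = 1/460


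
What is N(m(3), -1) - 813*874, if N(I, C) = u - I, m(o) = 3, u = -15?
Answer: -710580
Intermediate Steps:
N(I, C) = -15 - I
N(m(3), -1) - 813*874 = (-15 - 1*3) - 813*874 = (-15 - 3) - 710562 = -18 - 710562 = -710580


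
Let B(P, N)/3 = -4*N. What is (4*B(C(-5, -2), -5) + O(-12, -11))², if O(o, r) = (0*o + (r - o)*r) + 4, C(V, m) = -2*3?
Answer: 54289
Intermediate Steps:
C(V, m) = -6
B(P, N) = -12*N (B(P, N) = 3*(-4*N) = -12*N)
O(o, r) = 4 + r*(r - o) (O(o, r) = (0 + r*(r - o)) + 4 = r*(r - o) + 4 = 4 + r*(r - o))
(4*B(C(-5, -2), -5) + O(-12, -11))² = (4*(-12*(-5)) + (4 + (-11)² - 1*(-12)*(-11)))² = (4*60 + (4 + 121 - 132))² = (240 - 7)² = 233² = 54289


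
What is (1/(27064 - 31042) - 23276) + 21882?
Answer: -5545333/3978 ≈ -1394.0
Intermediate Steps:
(1/(27064 - 31042) - 23276) + 21882 = (1/(-3978) - 23276) + 21882 = (-1/3978 - 23276) + 21882 = -92591929/3978 + 21882 = -5545333/3978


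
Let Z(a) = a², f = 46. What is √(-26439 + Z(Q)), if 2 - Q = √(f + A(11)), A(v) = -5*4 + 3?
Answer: √(-26439 + (2 - √29)²) ≈ 162.57*I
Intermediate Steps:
A(v) = -17 (A(v) = -20 + 3 = -17)
Q = 2 - √29 (Q = 2 - √(46 - 17) = 2 - √29 ≈ -3.3852)
√(-26439 + Z(Q)) = √(-26439 + (2 - √29)²)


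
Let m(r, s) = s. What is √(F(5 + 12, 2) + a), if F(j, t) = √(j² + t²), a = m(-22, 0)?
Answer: 293^(¼) ≈ 4.1373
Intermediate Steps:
a = 0
√(F(5 + 12, 2) + a) = √(√((5 + 12)² + 2²) + 0) = √(√(17² + 4) + 0) = √(√(289 + 4) + 0) = √(√293 + 0) = √(√293) = 293^(¼)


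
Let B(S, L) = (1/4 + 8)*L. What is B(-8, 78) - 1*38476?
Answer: -75665/2 ≈ -37833.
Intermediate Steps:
B(S, L) = 33*L/4 (B(S, L) = (¼ + 8)*L = 33*L/4)
B(-8, 78) - 1*38476 = (33/4)*78 - 1*38476 = 1287/2 - 38476 = -75665/2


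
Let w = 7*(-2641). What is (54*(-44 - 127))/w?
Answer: 486/973 ≈ 0.49949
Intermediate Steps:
w = -18487
(54*(-44 - 127))/w = (54*(-44 - 127))/(-18487) = (54*(-171))*(-1/18487) = -9234*(-1/18487) = 486/973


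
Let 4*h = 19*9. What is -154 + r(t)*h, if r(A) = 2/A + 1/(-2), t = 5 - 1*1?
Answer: -154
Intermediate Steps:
h = 171/4 (h = (19*9)/4 = (1/4)*171 = 171/4 ≈ 42.750)
t = 4 (t = 5 - 1 = 4)
r(A) = -1/2 + 2/A (r(A) = 2/A + 1*(-1/2) = 2/A - 1/2 = -1/2 + 2/A)
-154 + r(t)*h = -154 + ((1/2)*(4 - 1*4)/4)*(171/4) = -154 + ((1/2)*(1/4)*(4 - 4))*(171/4) = -154 + ((1/2)*(1/4)*0)*(171/4) = -154 + 0*(171/4) = -154 + 0 = -154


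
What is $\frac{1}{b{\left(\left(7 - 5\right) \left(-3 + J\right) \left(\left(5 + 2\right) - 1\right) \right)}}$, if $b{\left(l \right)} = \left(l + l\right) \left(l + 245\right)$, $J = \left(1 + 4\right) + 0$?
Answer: $\frac{1}{12912} \approx 7.7447 \cdot 10^{-5}$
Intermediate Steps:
$J = 5$ ($J = 5 + 0 = 5$)
$b{\left(l \right)} = 2 l \left(245 + l\right)$
$\frac{1}{b{\left(\left(7 - 5\right) \left(-3 + J\right) \left(\left(5 + 2\right) - 1\right) \right)}} = \frac{1}{2 \left(7 - 5\right) \left(-3 + 5\right) \left(\left(5 + 2\right) - 1\right) \left(245 + \left(7 - 5\right) \left(-3 + 5\right) \left(\left(5 + 2\right) - 1\right)\right)} = \frac{1}{2 \cdot 2 \cdot 2 \left(7 - 1\right) \left(245 + 2 \cdot 2 \left(7 - 1\right)\right)} = \frac{1}{2 \cdot 2 \cdot 2 \cdot 6 \left(245 + 2 \cdot 2 \cdot 6\right)} = \frac{1}{2 \cdot 2 \cdot 12 \left(245 + 2 \cdot 12\right)} = \frac{1}{2 \cdot 24 \left(245 + 24\right)} = \frac{1}{2 \cdot 24 \cdot 269} = \frac{1}{12912}$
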